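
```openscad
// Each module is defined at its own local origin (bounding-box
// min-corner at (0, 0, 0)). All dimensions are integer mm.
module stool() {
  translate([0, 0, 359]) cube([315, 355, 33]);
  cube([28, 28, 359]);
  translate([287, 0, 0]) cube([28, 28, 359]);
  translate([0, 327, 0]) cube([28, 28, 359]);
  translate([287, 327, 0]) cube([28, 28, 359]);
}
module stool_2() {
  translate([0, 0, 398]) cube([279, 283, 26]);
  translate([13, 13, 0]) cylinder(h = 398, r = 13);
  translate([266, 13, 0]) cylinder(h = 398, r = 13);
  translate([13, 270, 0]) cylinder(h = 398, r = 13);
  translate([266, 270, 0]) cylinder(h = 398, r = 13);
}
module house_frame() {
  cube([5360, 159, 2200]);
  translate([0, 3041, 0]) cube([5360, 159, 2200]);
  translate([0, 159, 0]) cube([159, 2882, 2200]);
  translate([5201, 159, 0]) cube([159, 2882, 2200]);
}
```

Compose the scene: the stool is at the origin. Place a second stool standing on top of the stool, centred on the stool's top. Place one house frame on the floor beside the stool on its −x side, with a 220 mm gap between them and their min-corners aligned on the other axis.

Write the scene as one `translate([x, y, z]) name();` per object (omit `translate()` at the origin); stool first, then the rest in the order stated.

stool();
translate([18, 36, 392]) stool_2();
translate([-5580, 0, 0]) house_frame();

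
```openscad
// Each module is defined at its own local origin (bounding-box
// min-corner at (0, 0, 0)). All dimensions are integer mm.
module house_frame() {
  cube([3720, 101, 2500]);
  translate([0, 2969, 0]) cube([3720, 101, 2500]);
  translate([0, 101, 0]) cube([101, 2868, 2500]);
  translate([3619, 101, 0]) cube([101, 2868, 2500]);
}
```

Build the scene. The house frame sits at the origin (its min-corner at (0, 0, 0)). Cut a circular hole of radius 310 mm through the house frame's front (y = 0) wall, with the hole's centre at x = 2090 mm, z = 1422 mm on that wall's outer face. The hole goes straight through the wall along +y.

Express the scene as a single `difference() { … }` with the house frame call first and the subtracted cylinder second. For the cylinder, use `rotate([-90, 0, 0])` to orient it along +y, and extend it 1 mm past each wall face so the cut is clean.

difference() {
  house_frame();
  translate([2090, -1, 1422]) rotate([-90, 0, 0]) cylinder(h = 103, r = 310);
}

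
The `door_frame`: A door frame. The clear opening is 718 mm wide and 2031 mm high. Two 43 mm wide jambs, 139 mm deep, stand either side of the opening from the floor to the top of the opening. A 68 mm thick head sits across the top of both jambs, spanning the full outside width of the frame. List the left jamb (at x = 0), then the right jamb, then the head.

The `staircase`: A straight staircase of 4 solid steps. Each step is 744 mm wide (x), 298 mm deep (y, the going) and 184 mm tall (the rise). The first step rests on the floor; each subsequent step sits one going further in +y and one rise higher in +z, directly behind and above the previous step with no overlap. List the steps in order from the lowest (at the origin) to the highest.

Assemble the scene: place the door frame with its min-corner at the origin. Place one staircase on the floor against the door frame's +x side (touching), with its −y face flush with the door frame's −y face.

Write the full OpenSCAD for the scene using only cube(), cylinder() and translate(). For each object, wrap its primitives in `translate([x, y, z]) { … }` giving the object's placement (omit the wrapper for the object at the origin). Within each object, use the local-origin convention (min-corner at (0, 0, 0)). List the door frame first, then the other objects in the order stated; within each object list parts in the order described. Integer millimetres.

cube([43, 139, 2031]);
translate([761, 0, 0]) cube([43, 139, 2031]);
translate([0, 0, 2031]) cube([804, 139, 68]);
translate([804, 0, 0]) {
  cube([744, 298, 184]);
  translate([0, 298, 184]) cube([744, 298, 184]);
  translate([0, 596, 368]) cube([744, 298, 184]);
  translate([0, 894, 552]) cube([744, 298, 184]);
}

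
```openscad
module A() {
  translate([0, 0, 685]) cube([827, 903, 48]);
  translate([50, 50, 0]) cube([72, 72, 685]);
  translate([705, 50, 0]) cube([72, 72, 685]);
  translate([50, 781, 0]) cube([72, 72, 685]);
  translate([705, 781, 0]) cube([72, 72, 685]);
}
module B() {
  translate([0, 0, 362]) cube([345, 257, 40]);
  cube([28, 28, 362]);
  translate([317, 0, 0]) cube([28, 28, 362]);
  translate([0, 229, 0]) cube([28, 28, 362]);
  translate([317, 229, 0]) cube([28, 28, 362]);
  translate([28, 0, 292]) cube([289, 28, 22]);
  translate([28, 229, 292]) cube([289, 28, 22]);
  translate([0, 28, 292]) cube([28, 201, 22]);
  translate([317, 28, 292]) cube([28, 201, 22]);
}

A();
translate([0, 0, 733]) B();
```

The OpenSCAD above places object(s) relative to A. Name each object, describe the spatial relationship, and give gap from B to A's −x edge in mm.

A is a table. B is a stool. The stool is on top of the table. The gap from the stool to the table's −x edge is 0 mm.

The stool's min-x is at 0; the table's min-x is 0; gap = 0 mm.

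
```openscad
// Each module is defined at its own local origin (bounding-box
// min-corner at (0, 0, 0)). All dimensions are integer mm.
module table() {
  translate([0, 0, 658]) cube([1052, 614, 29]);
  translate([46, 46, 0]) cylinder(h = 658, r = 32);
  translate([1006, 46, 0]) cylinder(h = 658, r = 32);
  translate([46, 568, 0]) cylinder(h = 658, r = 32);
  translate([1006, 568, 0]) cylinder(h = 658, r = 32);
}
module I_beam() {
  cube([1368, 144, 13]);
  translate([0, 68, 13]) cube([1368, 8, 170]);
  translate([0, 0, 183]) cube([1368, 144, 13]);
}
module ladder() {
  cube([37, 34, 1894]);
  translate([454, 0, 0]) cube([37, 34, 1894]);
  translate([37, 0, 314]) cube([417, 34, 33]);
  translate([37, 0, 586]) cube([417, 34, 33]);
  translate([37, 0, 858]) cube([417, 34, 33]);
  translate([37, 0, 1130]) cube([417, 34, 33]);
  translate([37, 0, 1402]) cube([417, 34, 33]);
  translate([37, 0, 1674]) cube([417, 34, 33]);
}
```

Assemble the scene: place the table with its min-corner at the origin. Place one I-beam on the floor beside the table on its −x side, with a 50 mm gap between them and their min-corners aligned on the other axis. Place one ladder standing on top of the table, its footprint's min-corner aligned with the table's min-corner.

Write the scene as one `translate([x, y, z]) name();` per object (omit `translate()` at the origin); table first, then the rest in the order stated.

table();
translate([-1418, 0, 0]) I_beam();
translate([0, 0, 687]) ladder();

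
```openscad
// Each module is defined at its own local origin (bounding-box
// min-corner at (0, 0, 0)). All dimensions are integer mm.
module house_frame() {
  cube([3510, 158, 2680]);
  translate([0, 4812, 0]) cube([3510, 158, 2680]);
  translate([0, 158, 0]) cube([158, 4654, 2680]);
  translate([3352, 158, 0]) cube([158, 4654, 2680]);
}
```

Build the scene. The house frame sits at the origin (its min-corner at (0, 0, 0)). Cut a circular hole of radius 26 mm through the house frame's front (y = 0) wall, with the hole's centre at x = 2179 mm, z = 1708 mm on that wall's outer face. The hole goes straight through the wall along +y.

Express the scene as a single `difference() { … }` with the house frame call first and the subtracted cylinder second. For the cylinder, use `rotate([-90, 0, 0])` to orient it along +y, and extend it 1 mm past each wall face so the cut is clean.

difference() {
  house_frame();
  translate([2179, -1, 1708]) rotate([-90, 0, 0]) cylinder(h = 160, r = 26);
}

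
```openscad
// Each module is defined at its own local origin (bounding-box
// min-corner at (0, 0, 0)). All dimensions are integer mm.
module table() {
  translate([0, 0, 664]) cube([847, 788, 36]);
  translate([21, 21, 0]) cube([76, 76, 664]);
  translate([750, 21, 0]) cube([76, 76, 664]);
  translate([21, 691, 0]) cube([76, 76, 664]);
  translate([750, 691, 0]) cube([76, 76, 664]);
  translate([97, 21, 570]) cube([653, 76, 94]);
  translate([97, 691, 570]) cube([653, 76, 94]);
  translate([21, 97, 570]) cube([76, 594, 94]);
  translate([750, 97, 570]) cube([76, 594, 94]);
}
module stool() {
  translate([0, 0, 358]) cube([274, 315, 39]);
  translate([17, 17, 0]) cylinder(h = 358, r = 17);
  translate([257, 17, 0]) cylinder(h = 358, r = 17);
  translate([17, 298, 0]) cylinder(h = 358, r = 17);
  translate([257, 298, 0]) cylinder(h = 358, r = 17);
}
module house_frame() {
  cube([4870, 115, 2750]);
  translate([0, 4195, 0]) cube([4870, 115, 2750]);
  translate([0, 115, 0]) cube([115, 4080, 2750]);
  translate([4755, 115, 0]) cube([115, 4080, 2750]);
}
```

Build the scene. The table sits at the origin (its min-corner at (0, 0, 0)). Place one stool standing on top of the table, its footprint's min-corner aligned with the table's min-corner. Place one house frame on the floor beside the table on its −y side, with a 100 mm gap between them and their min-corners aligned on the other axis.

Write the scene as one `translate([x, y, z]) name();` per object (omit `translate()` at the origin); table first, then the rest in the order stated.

table();
translate([0, 0, 700]) stool();
translate([0, -4410, 0]) house_frame();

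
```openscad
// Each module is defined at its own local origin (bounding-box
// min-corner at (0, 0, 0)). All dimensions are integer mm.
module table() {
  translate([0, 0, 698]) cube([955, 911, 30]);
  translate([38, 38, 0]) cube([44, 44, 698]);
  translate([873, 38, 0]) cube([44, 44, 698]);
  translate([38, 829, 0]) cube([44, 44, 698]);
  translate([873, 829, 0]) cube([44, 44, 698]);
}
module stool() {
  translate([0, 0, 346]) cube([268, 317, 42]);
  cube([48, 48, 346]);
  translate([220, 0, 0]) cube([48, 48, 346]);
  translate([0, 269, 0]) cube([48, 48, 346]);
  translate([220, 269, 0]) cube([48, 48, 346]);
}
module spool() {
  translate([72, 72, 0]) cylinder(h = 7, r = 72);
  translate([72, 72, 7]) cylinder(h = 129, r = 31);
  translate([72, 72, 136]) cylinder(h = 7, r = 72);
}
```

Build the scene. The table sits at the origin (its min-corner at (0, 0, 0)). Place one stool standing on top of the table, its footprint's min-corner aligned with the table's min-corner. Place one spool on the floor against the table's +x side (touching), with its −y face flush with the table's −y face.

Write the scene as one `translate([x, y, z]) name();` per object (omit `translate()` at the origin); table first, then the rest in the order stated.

table();
translate([0, 0, 728]) stool();
translate([955, 0, 0]) spool();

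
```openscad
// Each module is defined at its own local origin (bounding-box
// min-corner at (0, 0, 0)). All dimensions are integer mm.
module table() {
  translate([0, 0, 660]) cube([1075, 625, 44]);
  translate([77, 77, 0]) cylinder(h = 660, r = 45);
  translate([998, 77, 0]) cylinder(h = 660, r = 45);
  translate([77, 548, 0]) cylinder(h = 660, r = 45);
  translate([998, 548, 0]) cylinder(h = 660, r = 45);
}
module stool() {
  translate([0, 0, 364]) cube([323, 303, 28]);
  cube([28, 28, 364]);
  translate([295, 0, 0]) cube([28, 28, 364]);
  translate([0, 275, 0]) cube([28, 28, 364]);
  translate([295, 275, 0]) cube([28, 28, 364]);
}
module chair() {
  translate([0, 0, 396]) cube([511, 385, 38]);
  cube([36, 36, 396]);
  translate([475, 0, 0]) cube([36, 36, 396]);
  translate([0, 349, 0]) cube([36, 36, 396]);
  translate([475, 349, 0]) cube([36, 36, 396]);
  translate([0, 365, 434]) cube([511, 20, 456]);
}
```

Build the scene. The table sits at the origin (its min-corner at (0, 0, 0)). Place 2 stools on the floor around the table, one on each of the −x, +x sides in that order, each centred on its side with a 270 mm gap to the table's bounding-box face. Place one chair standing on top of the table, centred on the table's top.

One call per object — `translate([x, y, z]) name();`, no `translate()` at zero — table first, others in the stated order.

table();
translate([-593, 161, 0]) stool();
translate([1345, 161, 0]) stool();
translate([282, 120, 704]) chair();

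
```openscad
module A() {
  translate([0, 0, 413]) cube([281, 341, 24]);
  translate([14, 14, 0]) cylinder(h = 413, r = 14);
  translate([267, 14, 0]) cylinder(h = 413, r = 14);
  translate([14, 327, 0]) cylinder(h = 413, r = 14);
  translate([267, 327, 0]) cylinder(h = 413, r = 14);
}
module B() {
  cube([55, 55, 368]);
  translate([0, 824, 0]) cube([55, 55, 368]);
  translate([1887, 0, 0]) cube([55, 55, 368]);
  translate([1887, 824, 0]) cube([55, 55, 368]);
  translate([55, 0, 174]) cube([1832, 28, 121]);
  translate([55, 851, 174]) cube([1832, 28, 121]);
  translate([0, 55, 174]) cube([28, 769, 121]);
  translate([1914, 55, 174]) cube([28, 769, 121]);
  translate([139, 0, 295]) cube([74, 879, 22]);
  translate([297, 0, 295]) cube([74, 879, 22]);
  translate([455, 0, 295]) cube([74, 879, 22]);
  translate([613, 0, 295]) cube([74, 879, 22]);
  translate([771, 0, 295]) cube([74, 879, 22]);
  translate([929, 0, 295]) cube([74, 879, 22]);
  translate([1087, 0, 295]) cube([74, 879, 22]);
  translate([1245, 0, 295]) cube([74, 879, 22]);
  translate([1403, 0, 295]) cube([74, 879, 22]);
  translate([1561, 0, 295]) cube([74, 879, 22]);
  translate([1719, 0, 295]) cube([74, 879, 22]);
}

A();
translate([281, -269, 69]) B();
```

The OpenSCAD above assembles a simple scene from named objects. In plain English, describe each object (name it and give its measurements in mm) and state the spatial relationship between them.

A is a four-legged stool. The seat is a 281×341×24 mm slab whose top surface is at z = 437 mm; four round legs, each 28 mm in diameter, run from the floor (z = 0) to the underside of the seat, each leg's axis is inset half a diameter from the nearest pair of seat edges (so the leg's bounding box is flush with the corner).

B is a bed frame 1942 mm long (x) by 879 mm wide (y). Four 55×55 mm corner posts, 368 mm tall, at the corners of the footprint. Four rails of 28 mm thickness and 121 mm height run between adjacent posts with their undersides at z = 174 mm, their outer faces flush with the outside of the frame (the two x-running rails run between the posts' inner faces; the two y-running rails run between the posts' inner faces). 11 slats, each 74 mm wide (x) and 22 mm thick, lie across the top of the two x-running rails, running the full 879 mm width of the frame in y; the slats are evenly spaced along x between the inner faces of the end posts with equal gaps (rounded down to the nearest mm) at the −x end and between each pair — any rounding remainder accumulates at the +x end.

The bed frame is beside the stool with their tops flush at z = 437.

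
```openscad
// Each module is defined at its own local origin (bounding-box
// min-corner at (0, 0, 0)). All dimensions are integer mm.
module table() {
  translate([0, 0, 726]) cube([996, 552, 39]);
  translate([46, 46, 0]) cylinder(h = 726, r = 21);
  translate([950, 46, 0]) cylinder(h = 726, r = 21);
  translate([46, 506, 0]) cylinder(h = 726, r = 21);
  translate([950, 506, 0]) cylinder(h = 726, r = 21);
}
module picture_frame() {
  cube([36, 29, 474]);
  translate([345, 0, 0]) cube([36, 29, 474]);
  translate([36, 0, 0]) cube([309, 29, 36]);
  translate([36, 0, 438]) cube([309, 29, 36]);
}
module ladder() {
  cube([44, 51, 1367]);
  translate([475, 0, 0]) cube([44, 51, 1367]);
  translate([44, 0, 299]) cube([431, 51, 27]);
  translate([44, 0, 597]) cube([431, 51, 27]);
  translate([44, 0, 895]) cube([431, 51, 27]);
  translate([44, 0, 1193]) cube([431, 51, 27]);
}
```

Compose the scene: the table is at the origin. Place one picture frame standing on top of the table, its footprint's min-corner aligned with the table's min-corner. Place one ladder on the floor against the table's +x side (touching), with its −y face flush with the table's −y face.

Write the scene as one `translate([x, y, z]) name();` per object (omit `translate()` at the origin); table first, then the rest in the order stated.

table();
translate([0, 0, 765]) picture_frame();
translate([996, 0, 0]) ladder();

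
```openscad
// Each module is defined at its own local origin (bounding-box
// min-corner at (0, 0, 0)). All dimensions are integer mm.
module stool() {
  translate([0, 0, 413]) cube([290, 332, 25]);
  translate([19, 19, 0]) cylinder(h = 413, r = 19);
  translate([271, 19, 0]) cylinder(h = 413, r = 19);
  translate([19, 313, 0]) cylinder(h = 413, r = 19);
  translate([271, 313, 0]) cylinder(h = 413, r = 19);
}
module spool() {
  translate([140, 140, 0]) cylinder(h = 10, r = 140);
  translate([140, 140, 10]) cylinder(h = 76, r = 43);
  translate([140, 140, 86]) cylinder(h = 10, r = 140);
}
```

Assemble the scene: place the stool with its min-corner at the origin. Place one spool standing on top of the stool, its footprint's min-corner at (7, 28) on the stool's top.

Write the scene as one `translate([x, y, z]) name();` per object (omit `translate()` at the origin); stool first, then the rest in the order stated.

stool();
translate([7, 28, 438]) spool();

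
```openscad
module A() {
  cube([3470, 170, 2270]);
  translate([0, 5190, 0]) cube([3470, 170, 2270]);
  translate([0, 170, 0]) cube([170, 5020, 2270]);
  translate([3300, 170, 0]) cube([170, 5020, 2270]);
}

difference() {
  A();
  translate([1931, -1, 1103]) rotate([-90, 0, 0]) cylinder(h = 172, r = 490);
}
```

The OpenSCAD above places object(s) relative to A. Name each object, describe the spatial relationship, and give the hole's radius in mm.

A is a house frame. The house frame has a circular hole through its front wall. The hole's radius is 490 mm.

The subtracted cylinder has r = 490 mm.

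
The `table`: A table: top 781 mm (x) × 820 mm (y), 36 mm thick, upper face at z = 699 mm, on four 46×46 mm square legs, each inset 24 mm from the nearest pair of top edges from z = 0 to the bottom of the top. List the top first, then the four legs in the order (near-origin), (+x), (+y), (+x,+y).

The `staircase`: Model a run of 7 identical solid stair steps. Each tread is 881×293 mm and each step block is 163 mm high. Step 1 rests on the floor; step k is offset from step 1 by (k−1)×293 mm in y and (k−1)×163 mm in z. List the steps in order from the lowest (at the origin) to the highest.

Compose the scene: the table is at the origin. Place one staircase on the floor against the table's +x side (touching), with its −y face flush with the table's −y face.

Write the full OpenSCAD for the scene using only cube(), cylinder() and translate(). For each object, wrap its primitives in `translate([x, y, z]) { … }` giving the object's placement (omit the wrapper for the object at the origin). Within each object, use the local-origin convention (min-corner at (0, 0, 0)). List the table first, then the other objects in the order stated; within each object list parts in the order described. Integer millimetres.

translate([0, 0, 663]) cube([781, 820, 36]);
translate([24, 24, 0]) cube([46, 46, 663]);
translate([711, 24, 0]) cube([46, 46, 663]);
translate([24, 750, 0]) cube([46, 46, 663]);
translate([711, 750, 0]) cube([46, 46, 663]);
translate([781, 0, 0]) {
  cube([881, 293, 163]);
  translate([0, 293, 163]) cube([881, 293, 163]);
  translate([0, 586, 326]) cube([881, 293, 163]);
  translate([0, 879, 489]) cube([881, 293, 163]);
  translate([0, 1172, 652]) cube([881, 293, 163]);
  translate([0, 1465, 815]) cube([881, 293, 163]);
  translate([0, 1758, 978]) cube([881, 293, 163]);
}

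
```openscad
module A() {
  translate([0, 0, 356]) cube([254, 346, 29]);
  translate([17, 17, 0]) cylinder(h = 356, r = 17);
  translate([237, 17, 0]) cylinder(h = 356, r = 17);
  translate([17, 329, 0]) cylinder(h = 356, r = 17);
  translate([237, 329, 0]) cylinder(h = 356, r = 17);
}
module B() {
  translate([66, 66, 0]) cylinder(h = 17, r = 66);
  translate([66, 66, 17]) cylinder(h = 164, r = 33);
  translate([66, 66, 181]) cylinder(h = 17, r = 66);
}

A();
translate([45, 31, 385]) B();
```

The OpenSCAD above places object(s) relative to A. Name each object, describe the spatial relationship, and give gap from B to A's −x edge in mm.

The spool's min-x is at 45; the stool's min-x is 0; gap = 45 mm.

A is a stool. B is a spool. The spool is on top of the stool. The gap from the spool to the stool's −x edge is 45 mm.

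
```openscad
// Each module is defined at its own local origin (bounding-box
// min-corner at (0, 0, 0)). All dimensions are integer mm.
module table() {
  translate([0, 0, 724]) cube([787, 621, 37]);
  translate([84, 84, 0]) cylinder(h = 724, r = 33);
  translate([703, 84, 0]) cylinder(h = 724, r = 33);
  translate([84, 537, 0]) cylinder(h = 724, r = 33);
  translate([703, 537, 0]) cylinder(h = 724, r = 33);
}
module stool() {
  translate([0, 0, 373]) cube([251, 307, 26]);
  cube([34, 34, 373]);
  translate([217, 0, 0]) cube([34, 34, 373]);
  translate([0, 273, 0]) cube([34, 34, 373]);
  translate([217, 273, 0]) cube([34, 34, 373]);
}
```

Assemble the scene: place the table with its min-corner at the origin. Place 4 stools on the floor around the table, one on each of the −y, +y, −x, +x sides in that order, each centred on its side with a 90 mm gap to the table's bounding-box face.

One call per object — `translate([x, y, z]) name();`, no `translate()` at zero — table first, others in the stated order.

table();
translate([268, -397, 0]) stool();
translate([268, 711, 0]) stool();
translate([-341, 157, 0]) stool();
translate([877, 157, 0]) stool();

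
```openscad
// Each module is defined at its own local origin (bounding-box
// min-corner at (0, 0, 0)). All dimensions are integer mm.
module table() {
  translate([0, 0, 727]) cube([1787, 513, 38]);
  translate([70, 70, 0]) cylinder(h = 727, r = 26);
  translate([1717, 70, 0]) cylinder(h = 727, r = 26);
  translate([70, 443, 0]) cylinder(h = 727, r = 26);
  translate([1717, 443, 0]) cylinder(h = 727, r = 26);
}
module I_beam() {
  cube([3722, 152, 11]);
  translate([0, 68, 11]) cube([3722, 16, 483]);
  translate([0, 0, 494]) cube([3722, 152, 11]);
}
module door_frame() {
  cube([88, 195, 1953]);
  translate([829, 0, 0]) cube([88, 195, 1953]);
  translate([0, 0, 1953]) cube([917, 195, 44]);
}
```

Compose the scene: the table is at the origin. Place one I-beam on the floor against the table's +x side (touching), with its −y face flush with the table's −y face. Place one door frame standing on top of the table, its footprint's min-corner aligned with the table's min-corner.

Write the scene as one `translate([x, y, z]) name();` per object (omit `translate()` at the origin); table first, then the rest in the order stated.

table();
translate([1787, 0, 0]) I_beam();
translate([0, 0, 765]) door_frame();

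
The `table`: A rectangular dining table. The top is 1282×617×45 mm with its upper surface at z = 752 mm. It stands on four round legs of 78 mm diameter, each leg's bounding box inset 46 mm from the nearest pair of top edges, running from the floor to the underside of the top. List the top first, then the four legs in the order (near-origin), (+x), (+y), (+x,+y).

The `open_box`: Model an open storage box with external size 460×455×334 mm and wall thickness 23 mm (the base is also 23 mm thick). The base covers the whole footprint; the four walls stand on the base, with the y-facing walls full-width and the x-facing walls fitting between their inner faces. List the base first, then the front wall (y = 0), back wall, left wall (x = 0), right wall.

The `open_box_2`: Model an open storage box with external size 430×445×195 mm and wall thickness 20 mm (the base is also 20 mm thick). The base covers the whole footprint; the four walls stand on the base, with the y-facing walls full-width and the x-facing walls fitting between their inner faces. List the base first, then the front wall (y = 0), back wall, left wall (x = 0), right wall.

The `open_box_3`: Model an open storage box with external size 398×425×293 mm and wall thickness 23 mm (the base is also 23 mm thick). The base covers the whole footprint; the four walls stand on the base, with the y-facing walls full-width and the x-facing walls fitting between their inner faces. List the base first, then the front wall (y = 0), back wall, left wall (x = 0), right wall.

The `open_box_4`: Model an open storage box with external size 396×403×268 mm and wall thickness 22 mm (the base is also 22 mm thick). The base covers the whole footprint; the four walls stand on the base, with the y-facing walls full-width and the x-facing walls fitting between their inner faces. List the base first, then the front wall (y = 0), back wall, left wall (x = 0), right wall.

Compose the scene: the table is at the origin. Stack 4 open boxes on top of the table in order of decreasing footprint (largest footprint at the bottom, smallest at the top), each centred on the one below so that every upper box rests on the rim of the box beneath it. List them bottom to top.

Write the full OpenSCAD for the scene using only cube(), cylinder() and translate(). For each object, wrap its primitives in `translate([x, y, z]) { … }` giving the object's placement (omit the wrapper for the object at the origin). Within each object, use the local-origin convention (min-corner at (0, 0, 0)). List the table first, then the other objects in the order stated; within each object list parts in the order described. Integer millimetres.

translate([0, 0, 707]) cube([1282, 617, 45]);
translate([85, 85, 0]) cylinder(h = 707, r = 39);
translate([1197, 85, 0]) cylinder(h = 707, r = 39);
translate([85, 532, 0]) cylinder(h = 707, r = 39);
translate([1197, 532, 0]) cylinder(h = 707, r = 39);
translate([411, 81, 752]) {
  cube([460, 455, 23]);
  translate([0, 0, 23]) cube([460, 23, 311]);
  translate([0, 432, 23]) cube([460, 23, 311]);
  translate([0, 23, 23]) cube([23, 409, 311]);
  translate([437, 23, 23]) cube([23, 409, 311]);
}
translate([426, 86, 1086]) {
  cube([430, 445, 20]);
  translate([0, 0, 20]) cube([430, 20, 175]);
  translate([0, 425, 20]) cube([430, 20, 175]);
  translate([0, 20, 20]) cube([20, 405, 175]);
  translate([410, 20, 20]) cube([20, 405, 175]);
}
translate([442, 96, 1281]) {
  cube([398, 425, 23]);
  translate([0, 0, 23]) cube([398, 23, 270]);
  translate([0, 402, 23]) cube([398, 23, 270]);
  translate([0, 23, 23]) cube([23, 379, 270]);
  translate([375, 23, 23]) cube([23, 379, 270]);
}
translate([443, 107, 1574]) {
  cube([396, 403, 22]);
  translate([0, 0, 22]) cube([396, 22, 246]);
  translate([0, 381, 22]) cube([396, 22, 246]);
  translate([0, 22, 22]) cube([22, 359, 246]);
  translate([374, 22, 22]) cube([22, 359, 246]);
}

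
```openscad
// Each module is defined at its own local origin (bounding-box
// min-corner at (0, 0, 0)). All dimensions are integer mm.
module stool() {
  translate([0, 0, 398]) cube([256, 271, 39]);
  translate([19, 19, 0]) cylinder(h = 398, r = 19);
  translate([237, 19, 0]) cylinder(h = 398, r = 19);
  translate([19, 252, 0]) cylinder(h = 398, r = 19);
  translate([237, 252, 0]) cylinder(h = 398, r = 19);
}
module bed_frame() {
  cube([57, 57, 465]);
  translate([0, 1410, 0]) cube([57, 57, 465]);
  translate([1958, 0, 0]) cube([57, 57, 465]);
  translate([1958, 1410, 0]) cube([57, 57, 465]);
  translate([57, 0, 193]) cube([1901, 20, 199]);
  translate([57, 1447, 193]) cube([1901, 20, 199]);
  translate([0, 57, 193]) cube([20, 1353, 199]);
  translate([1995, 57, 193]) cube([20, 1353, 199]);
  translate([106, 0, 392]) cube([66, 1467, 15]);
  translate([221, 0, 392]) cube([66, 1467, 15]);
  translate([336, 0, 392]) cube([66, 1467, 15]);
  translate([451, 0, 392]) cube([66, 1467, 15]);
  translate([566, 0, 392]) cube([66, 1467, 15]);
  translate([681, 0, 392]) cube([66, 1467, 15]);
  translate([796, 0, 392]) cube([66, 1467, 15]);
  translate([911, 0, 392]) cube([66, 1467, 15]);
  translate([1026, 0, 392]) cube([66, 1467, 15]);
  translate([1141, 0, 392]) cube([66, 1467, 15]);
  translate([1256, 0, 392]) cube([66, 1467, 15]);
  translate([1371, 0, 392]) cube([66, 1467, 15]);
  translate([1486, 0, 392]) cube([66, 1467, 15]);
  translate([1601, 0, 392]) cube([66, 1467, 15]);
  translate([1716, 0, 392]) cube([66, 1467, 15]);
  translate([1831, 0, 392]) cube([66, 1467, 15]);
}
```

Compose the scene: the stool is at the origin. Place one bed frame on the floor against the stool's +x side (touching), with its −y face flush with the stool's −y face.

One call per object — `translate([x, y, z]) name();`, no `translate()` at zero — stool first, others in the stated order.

stool();
translate([256, 0, 0]) bed_frame();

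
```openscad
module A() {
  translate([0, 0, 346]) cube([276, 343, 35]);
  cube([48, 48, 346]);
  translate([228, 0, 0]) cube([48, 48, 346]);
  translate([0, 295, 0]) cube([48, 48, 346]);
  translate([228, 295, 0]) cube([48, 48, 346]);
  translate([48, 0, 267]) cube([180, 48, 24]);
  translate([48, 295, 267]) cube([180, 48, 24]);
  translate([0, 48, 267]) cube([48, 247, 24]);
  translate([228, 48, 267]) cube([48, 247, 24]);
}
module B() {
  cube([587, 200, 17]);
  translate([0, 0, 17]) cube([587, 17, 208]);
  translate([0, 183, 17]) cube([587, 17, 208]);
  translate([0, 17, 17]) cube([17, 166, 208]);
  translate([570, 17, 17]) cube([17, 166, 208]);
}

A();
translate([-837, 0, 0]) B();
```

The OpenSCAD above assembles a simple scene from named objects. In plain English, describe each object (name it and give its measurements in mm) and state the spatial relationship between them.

A is a four-legged stool. The seat is 276×343 mm, 35 mm thick, top at z = 381 mm. It stands on four square legs, each 48×48 mm in cross-section, from z = 0 to the seat underside, each flush with a corner of the seat. Four stretchers, 48 mm wide and 24 mm tall, connect adjacent legs with their undersides at z = 267 mm, each running between the inner faces of the legs it joins and aligned with the legs' outer faces on the other axis.

B is an open storage box with external size 587×200×225 mm and wall thickness 17 mm (the base is also 17 mm thick). The base covers the whole footprint; the four walls stand on the base, with the y-facing walls full-width and the x-facing walls fitting between their inner faces.

The open box is on the floor beside the stool on its −x side.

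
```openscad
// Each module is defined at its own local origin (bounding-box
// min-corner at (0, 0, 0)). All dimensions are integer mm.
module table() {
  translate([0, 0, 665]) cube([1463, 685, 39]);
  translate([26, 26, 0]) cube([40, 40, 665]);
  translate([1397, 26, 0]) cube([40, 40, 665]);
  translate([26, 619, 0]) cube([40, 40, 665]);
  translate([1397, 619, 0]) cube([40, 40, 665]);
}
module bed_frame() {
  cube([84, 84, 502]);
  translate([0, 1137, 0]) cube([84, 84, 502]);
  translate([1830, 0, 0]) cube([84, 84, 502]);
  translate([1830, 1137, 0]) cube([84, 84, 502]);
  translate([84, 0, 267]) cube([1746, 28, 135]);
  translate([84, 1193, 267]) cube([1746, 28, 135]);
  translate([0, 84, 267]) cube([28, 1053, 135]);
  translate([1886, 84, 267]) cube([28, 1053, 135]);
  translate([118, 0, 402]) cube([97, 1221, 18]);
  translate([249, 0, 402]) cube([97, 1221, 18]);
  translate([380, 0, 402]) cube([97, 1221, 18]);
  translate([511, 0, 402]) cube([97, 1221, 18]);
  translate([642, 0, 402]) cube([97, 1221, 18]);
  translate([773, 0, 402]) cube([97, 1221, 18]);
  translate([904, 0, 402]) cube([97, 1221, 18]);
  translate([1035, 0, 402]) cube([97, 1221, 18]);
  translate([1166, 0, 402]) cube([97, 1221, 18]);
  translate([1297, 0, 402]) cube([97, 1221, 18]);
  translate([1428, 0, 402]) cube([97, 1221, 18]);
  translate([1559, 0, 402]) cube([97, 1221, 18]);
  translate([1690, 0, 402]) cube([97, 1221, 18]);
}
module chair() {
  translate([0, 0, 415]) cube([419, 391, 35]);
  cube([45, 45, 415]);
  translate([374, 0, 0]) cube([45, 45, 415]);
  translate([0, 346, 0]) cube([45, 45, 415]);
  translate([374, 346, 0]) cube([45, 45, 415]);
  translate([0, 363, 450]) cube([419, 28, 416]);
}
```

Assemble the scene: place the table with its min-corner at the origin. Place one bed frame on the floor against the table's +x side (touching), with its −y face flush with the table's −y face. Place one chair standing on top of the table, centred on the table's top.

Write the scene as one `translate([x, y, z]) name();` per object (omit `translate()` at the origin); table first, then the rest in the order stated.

table();
translate([1463, 0, 0]) bed_frame();
translate([522, 147, 704]) chair();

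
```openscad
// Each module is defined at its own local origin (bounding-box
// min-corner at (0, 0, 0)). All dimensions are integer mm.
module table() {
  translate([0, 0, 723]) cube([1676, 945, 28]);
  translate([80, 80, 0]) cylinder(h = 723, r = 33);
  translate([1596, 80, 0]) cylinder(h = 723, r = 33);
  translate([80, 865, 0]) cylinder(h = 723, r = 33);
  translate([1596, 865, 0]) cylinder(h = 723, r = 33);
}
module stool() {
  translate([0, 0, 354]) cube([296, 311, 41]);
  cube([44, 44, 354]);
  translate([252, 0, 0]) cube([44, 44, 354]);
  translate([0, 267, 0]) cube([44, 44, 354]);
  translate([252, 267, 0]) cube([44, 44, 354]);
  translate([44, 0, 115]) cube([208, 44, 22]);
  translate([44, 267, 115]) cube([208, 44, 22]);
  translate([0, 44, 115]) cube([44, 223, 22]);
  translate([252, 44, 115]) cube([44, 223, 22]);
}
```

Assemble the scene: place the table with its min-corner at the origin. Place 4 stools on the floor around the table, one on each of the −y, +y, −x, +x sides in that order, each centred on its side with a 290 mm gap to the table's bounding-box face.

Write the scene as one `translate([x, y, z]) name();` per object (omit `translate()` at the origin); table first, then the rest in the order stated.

table();
translate([690, -601, 0]) stool();
translate([690, 1235, 0]) stool();
translate([-586, 317, 0]) stool();
translate([1966, 317, 0]) stool();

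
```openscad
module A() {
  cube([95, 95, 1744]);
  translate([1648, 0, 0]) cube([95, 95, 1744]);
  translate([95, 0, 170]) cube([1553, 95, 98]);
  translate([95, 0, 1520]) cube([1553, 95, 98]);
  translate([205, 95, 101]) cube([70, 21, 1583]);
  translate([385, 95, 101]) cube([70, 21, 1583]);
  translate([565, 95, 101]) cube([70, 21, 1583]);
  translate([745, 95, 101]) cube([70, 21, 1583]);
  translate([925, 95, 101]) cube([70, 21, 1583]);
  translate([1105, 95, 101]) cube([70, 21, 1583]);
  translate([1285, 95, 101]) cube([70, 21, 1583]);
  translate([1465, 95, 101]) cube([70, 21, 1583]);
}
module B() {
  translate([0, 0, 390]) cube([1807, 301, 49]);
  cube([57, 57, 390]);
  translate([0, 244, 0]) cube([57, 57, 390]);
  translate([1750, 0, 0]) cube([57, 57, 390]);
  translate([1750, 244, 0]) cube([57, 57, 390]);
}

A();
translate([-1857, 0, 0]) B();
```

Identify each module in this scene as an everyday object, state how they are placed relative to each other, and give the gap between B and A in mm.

The bench's nearest face is 50 mm from the fence section's −x face.

A is a fence section. B is a bench. The bench is on the floor beside the fence section on its −x side. The gap between the bench and the fence section is 50 mm.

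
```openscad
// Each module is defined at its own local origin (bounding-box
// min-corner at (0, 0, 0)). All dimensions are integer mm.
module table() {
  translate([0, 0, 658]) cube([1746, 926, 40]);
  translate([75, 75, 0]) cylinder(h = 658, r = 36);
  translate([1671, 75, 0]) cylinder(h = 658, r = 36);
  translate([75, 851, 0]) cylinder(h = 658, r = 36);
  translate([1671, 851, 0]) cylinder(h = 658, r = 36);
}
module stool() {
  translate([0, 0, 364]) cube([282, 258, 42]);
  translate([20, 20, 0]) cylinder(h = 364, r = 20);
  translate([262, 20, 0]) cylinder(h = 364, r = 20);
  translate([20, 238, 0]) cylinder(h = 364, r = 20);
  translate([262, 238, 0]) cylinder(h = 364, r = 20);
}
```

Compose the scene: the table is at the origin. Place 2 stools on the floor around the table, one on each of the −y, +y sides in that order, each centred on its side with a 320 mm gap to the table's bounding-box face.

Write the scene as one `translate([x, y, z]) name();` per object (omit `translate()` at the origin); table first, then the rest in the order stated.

table();
translate([732, -578, 0]) stool();
translate([732, 1246, 0]) stool();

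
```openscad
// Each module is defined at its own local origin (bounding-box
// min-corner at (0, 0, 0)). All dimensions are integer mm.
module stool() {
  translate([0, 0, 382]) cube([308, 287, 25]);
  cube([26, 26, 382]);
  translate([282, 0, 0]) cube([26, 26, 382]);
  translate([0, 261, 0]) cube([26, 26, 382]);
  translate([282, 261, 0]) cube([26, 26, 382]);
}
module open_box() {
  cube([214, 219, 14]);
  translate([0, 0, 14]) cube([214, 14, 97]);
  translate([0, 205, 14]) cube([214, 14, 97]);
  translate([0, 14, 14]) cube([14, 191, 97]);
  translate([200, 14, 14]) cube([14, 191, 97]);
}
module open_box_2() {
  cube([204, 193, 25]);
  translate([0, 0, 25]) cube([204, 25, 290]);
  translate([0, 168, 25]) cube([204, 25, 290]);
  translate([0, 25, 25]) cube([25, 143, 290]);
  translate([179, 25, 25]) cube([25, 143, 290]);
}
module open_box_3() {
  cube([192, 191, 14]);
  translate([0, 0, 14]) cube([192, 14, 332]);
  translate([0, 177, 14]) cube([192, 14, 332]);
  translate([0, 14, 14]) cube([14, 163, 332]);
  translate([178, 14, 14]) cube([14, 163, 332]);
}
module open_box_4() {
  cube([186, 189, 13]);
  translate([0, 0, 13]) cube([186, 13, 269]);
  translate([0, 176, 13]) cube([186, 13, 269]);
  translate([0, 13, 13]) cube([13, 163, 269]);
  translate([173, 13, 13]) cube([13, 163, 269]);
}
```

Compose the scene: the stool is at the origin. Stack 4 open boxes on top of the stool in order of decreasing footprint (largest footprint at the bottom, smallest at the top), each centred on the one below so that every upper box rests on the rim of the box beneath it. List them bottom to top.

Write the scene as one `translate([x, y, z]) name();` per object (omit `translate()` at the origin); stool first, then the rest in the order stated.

stool();
translate([47, 34, 407]) open_box();
translate([52, 47, 518]) open_box_2();
translate([58, 48, 833]) open_box_3();
translate([61, 49, 1179]) open_box_4();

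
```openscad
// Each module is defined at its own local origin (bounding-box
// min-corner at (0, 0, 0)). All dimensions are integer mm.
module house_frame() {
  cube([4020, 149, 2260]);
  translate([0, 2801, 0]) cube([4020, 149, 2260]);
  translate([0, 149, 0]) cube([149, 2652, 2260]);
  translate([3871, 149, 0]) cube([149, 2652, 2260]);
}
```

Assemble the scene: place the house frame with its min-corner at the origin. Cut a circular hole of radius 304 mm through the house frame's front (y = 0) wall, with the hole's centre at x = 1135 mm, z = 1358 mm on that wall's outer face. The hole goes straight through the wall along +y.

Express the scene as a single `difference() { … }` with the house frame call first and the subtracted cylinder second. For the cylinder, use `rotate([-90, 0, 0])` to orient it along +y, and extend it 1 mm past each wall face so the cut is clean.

difference() {
  house_frame();
  translate([1135, -1, 1358]) rotate([-90, 0, 0]) cylinder(h = 151, r = 304);
}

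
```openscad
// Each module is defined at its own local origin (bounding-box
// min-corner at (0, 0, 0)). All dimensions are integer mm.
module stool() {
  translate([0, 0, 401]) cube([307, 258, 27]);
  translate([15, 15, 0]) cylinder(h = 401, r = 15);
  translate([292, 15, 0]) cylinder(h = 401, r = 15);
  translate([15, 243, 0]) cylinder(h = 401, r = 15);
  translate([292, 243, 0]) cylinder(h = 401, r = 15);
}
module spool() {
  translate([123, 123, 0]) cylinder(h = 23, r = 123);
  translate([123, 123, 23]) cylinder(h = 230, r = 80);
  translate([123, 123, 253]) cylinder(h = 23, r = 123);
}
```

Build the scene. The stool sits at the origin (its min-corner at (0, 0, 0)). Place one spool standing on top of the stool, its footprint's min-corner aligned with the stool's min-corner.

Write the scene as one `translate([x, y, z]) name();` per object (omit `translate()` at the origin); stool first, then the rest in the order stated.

stool();
translate([0, 0, 428]) spool();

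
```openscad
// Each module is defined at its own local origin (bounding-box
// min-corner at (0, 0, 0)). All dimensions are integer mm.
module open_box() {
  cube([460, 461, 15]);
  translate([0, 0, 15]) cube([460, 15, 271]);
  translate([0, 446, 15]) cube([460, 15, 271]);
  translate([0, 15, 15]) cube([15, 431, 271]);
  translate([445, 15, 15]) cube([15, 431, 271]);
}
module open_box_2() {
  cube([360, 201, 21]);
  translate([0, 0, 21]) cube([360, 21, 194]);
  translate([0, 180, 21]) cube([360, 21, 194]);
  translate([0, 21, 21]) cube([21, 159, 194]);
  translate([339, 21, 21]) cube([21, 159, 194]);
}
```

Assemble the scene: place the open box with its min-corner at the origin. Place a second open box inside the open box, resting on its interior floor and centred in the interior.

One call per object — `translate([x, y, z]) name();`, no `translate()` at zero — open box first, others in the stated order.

open_box();
translate([50, 130, 15]) open_box_2();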